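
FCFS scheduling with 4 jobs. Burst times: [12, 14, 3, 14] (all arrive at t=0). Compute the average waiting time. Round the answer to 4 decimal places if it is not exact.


FCFS order (as given): [12, 14, 3, 14]
Waiting times:
  Job 1: wait = 0
  Job 2: wait = 12
  Job 3: wait = 26
  Job 4: wait = 29
Sum of waiting times = 67
Average waiting time = 67/4 = 16.75

16.75


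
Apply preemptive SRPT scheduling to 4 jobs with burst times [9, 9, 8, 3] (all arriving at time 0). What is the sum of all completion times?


Since all jobs arrive at t=0, SRPT equals SPT ordering.
SPT order: [3, 8, 9, 9]
Completion times:
  Job 1: p=3, C=3
  Job 2: p=8, C=11
  Job 3: p=9, C=20
  Job 4: p=9, C=29
Total completion time = 3 + 11 + 20 + 29 = 63

63


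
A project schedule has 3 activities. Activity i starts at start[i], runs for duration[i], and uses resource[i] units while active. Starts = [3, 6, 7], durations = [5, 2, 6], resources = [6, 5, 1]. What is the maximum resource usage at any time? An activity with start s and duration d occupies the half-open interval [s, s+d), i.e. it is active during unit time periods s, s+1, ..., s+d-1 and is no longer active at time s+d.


Each activity i is active on [start_i, start_i + duration_i).
Compute total resource usage per time slot:
  t=0: active resources = [], total = 0
  t=1: active resources = [], total = 0
  t=2: active resources = [], total = 0
  t=3: active resources = [6], total = 6
  t=4: active resources = [6], total = 6
  t=5: active resources = [6], total = 6
  t=6: active resources = [6, 5], total = 11
  t=7: active resources = [6, 5, 1], total = 12
  t=8: active resources = [1], total = 1
  t=9: active resources = [1], total = 1
  t=10: active resources = [1], total = 1
  t=11: active resources = [1], total = 1
  t=12: active resources = [1], total = 1
Peak resource demand = 12

12


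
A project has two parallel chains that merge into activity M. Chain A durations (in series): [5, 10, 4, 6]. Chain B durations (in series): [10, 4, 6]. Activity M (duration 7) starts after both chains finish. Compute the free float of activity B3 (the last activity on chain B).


ES(B3) = sum of predecessors on chain B = 14
EF(B3) = ES + duration = 14 + 6 = 20
Successor of B3 is M. ES(M) = max(sum(A), sum(B)) = max(25, 20) = 25
Free float = ES(successor) - EF(current) = 25 - 20 = 5

5


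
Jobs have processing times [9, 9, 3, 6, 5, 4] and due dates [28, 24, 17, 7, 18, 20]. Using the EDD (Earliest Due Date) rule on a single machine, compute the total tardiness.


Sort by due date (EDD order): [(6, 7), (3, 17), (5, 18), (4, 20), (9, 24), (9, 28)]
Compute completion times and tardiness:
  Job 1: p=6, d=7, C=6, tardiness=max(0,6-7)=0
  Job 2: p=3, d=17, C=9, tardiness=max(0,9-17)=0
  Job 3: p=5, d=18, C=14, tardiness=max(0,14-18)=0
  Job 4: p=4, d=20, C=18, tardiness=max(0,18-20)=0
  Job 5: p=9, d=24, C=27, tardiness=max(0,27-24)=3
  Job 6: p=9, d=28, C=36, tardiness=max(0,36-28)=8
Total tardiness = 11

11


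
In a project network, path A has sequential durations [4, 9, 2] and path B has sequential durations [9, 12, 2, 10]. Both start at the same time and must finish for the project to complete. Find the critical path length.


Path A total = 4 + 9 + 2 = 15
Path B total = 9 + 12 + 2 + 10 = 33
Critical path = longest path = max(15, 33) = 33

33


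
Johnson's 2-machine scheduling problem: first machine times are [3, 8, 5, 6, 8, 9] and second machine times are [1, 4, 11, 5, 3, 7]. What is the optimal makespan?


Apply Johnson's rule:
  Group 1 (a <= b): [(3, 5, 11)]
  Group 2 (a > b): [(6, 9, 7), (4, 6, 5), (2, 8, 4), (5, 8, 3), (1, 3, 1)]
Optimal job order: [3, 6, 4, 2, 5, 1]
Schedule:
  Job 3: M1 done at 5, M2 done at 16
  Job 6: M1 done at 14, M2 done at 23
  Job 4: M1 done at 20, M2 done at 28
  Job 2: M1 done at 28, M2 done at 32
  Job 5: M1 done at 36, M2 done at 39
  Job 1: M1 done at 39, M2 done at 40
Makespan = 40

40


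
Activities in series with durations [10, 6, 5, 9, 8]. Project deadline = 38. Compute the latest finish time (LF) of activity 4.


LF(activity 4) = deadline - sum of successor durations
Successors: activities 5 through 5 with durations [8]
Sum of successor durations = 8
LF = 38 - 8 = 30

30


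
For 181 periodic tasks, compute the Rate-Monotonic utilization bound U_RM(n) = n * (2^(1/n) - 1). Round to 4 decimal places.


Compute 2^(1/181) = 1.0038368845
Subtract 1: 1.0038368845 - 1 = 0.0038368845
Multiply by n: 181 * 0.0038368845 = 0.6944760945
Round to 4 dp: 0.6945

0.6945


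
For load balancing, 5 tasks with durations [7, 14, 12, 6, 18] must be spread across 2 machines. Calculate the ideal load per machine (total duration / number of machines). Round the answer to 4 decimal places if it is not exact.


Total processing time = 7 + 14 + 12 + 6 + 18 = 57
Number of machines = 2
Ideal balanced load = 57 / 2 = 28.5

28.5


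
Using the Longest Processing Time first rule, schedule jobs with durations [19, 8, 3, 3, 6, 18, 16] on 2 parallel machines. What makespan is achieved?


Sort jobs in decreasing order (LPT): [19, 18, 16, 8, 6, 3, 3]
Assign each job to the least loaded machine:
  Machine 1: jobs [19, 8, 6, 3], load = 36
  Machine 2: jobs [18, 16, 3], load = 37
Makespan = max load = 37

37


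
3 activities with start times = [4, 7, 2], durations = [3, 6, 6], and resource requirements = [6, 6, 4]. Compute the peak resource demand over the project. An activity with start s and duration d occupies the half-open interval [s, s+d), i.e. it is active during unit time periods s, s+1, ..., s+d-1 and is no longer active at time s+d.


Each activity i is active on [start_i, start_i + duration_i).
Compute total resource usage per time slot:
  t=0: active resources = [], total = 0
  t=1: active resources = [], total = 0
  t=2: active resources = [4], total = 4
  t=3: active resources = [4], total = 4
  t=4: active resources = [6, 4], total = 10
  t=5: active resources = [6, 4], total = 10
  t=6: active resources = [6, 4], total = 10
  t=7: active resources = [6, 4], total = 10
  t=8: active resources = [6], total = 6
  t=9: active resources = [6], total = 6
  t=10: active resources = [6], total = 6
  t=11: active resources = [6], total = 6
  t=12: active resources = [6], total = 6
Peak resource demand = 10

10


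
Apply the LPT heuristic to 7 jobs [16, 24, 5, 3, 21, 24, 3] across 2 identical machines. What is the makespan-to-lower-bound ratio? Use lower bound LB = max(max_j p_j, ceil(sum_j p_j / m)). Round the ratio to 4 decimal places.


LPT order: [24, 24, 21, 16, 5, 3, 3]
Machine loads after assignment: [48, 48]
LPT makespan = 48
Lower bound = max(max_job, ceil(total/2)) = max(24, 48) = 48
Ratio = 48 / 48 = 1.0

1.0


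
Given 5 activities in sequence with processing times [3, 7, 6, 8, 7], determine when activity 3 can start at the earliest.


Activity 3 starts after activities 1 through 2 complete.
Predecessor durations: [3, 7]
ES = 3 + 7 = 10

10


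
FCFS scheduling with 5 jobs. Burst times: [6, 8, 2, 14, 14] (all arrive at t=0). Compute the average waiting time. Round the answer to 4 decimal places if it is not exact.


FCFS order (as given): [6, 8, 2, 14, 14]
Waiting times:
  Job 1: wait = 0
  Job 2: wait = 6
  Job 3: wait = 14
  Job 4: wait = 16
  Job 5: wait = 30
Sum of waiting times = 66
Average waiting time = 66/5 = 13.2

13.2


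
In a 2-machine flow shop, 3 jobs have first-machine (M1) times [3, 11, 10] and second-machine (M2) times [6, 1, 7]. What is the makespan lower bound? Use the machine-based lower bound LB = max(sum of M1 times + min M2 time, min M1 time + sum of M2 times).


LB1 = sum(M1 times) + min(M2 times) = 24 + 1 = 25
LB2 = min(M1 times) + sum(M2 times) = 3 + 14 = 17
Lower bound = max(LB1, LB2) = max(25, 17) = 25

25


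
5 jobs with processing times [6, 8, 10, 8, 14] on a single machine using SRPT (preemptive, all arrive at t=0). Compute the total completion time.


Since all jobs arrive at t=0, SRPT equals SPT ordering.
SPT order: [6, 8, 8, 10, 14]
Completion times:
  Job 1: p=6, C=6
  Job 2: p=8, C=14
  Job 3: p=8, C=22
  Job 4: p=10, C=32
  Job 5: p=14, C=46
Total completion time = 6 + 14 + 22 + 32 + 46 = 120

120


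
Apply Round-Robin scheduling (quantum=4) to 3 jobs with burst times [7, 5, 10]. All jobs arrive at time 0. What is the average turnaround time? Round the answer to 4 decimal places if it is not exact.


Time quantum = 4
Execution trace:
  J1 runs 4 units, time = 4
  J2 runs 4 units, time = 8
  J3 runs 4 units, time = 12
  J1 runs 3 units, time = 15
  J2 runs 1 units, time = 16
  J3 runs 4 units, time = 20
  J3 runs 2 units, time = 22
Finish times: [15, 16, 22]
Average turnaround = 53/3 = 17.6667

17.6667


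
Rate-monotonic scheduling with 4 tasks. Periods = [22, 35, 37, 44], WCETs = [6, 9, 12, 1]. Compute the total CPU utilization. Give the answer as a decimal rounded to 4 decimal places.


Compute individual utilizations (exact fractions):
  Task 1: C/T = 6/22 = 3/11 (approx. 0.2727)
  Task 2: C/T = 9/35 (approx. 0.2571)
  Task 3: C/T = 12/37 (approx. 0.3243)
  Task 4: C/T = 1/44 (approx. 0.0227)
Total utilization U = 3/11 + 9/35 + 12/37 + 1/44 = 49967/56980
Rounded to 4 decimal places: U = 0.8769
RM (Liu & Layland) bound for 4 tasks = 0.756828; compare with U = 49967/56980 (approx. 0.876922)
bound < U <= 1, so the RM sufficient condition is not met (inconclusive; an exact test such as response-time analysis is needed).

0.8769


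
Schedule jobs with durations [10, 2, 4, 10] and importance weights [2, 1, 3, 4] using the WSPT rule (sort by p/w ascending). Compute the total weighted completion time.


Compute p/w ratios and sort ascending (WSPT): [(4, 3), (2, 1), (10, 4), (10, 2)]
Compute weighted completion times:
  Job (p=4,w=3): C=4, w*C=3*4=12
  Job (p=2,w=1): C=6, w*C=1*6=6
  Job (p=10,w=4): C=16, w*C=4*16=64
  Job (p=10,w=2): C=26, w*C=2*26=52
Total weighted completion time = 134

134


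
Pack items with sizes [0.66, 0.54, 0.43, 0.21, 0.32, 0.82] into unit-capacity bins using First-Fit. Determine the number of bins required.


Place items sequentially using First-Fit:
  Item 0.66 -> new Bin 1
  Item 0.54 -> new Bin 2
  Item 0.43 -> Bin 2 (now 0.97)
  Item 0.21 -> Bin 1 (now 0.87)
  Item 0.32 -> new Bin 3
  Item 0.82 -> new Bin 4
Total bins used = 4

4


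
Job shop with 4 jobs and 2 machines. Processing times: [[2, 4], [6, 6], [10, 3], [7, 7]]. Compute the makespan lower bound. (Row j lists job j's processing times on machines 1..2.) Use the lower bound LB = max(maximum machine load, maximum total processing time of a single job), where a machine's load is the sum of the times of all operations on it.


Machine loads:
  Machine 1: 2 + 6 + 10 + 7 = 25
  Machine 2: 4 + 6 + 3 + 7 = 20
Max machine load = 25
Job totals:
  Job 1: 6
  Job 2: 12
  Job 3: 13
  Job 4: 14
Max job total = 14
Lower bound = max(25, 14) = 25

25


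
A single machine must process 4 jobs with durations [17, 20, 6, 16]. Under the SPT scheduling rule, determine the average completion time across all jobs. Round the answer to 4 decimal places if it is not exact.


Sort jobs by processing time (SPT order): [6, 16, 17, 20]
Compute completion times sequentially:
  Job 1: processing = 6, completes at 6
  Job 2: processing = 16, completes at 22
  Job 3: processing = 17, completes at 39
  Job 4: processing = 20, completes at 59
Sum of completion times = 126
Average completion time = 126/4 = 31.5

31.5


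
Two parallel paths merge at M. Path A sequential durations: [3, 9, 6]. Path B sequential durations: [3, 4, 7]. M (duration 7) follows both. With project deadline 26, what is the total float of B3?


Forward pass: ES(B3) = sum of predecessors on chain B = 7
EF = ES + duration = 7 + 7 = 14
Backward pass: LF(M) = deadline = 26; LS(M) = 26 - 7 = 19
LF(B3) = LS(M) - sum(successors on chain B) = 19 - 0 = 19
LS = LF - duration = 19 - 7 = 12
Total float = LS - ES = 12 - 7 = 5

5


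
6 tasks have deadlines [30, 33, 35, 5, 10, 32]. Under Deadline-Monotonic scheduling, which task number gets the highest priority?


Sort tasks by relative deadline (ascending):
  Task 4: deadline = 5
  Task 5: deadline = 10
  Task 1: deadline = 30
  Task 6: deadline = 32
  Task 2: deadline = 33
  Task 3: deadline = 35
Priority order (highest first): [4, 5, 1, 6, 2, 3]
Highest priority task = 4

4


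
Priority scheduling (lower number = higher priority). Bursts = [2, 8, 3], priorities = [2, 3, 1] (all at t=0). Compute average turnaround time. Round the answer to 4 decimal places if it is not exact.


Sort by priority (ascending = highest first):
Order: [(1, 3), (2, 2), (3, 8)]
Completion times:
  Priority 1, burst=3, C=3
  Priority 2, burst=2, C=5
  Priority 3, burst=8, C=13
Average turnaround = 21/3 = 7.0

7.0


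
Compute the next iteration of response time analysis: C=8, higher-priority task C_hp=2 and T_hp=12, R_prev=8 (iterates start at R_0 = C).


R_next = C + ceil(R_prev / T_hp) * C_hp
ceil(8 / 12) = ceil(0.6667) = 1
Interference = 1 * 2 = 2
R_next = 8 + 2 = 10

10


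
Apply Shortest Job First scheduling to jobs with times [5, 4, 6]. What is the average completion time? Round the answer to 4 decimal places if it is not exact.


SJF order (ascending): [4, 5, 6]
Completion times:
  Job 1: burst=4, C=4
  Job 2: burst=5, C=9
  Job 3: burst=6, C=15
Average completion = 28/3 = 9.3333

9.3333


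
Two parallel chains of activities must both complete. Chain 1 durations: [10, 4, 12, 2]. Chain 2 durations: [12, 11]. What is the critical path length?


Path A total = 10 + 4 + 12 + 2 = 28
Path B total = 12 + 11 = 23
Critical path = longest path = max(28, 23) = 28

28


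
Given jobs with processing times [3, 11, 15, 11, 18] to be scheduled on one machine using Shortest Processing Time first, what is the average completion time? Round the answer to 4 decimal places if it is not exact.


Sort jobs by processing time (SPT order): [3, 11, 11, 15, 18]
Compute completion times sequentially:
  Job 1: processing = 3, completes at 3
  Job 2: processing = 11, completes at 14
  Job 3: processing = 11, completes at 25
  Job 4: processing = 15, completes at 40
  Job 5: processing = 18, completes at 58
Sum of completion times = 140
Average completion time = 140/5 = 28.0

28.0


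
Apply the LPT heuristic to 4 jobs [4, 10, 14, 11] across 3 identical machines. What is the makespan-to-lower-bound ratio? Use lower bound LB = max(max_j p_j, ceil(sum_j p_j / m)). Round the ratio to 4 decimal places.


LPT order: [14, 11, 10, 4]
Machine loads after assignment: [14, 11, 14]
LPT makespan = 14
Lower bound = max(max_job, ceil(total/3)) = max(14, 13) = 14
Ratio = 14 / 14 = 1.0

1.0


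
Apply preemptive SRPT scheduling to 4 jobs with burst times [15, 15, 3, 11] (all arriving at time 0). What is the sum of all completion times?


Since all jobs arrive at t=0, SRPT equals SPT ordering.
SPT order: [3, 11, 15, 15]
Completion times:
  Job 1: p=3, C=3
  Job 2: p=11, C=14
  Job 3: p=15, C=29
  Job 4: p=15, C=44
Total completion time = 3 + 14 + 29 + 44 = 90

90


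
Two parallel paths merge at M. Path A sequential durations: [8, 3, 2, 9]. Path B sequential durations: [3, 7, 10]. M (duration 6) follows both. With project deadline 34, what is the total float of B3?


Forward pass: ES(B3) = sum of predecessors on chain B = 10
EF = ES + duration = 10 + 10 = 20
Backward pass: LF(M) = deadline = 34; LS(M) = 34 - 6 = 28
LF(B3) = LS(M) - sum(successors on chain B) = 28 - 0 = 28
LS = LF - duration = 28 - 10 = 18
Total float = LS - ES = 18 - 10 = 8

8


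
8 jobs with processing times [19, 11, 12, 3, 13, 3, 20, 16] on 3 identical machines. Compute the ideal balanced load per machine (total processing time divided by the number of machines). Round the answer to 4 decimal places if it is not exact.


Total processing time = 19 + 11 + 12 + 3 + 13 + 3 + 20 + 16 = 97
Number of machines = 3
Ideal balanced load = 97 / 3 = 32.3333

32.3333


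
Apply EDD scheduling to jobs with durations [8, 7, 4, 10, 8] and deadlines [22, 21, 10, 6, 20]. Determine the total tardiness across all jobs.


Sort by due date (EDD order): [(10, 6), (4, 10), (8, 20), (7, 21), (8, 22)]
Compute completion times and tardiness:
  Job 1: p=10, d=6, C=10, tardiness=max(0,10-6)=4
  Job 2: p=4, d=10, C=14, tardiness=max(0,14-10)=4
  Job 3: p=8, d=20, C=22, tardiness=max(0,22-20)=2
  Job 4: p=7, d=21, C=29, tardiness=max(0,29-21)=8
  Job 5: p=8, d=22, C=37, tardiness=max(0,37-22)=15
Total tardiness = 33

33


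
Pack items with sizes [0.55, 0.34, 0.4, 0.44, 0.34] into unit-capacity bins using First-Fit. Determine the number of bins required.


Place items sequentially using First-Fit:
  Item 0.55 -> new Bin 1
  Item 0.34 -> Bin 1 (now 0.89)
  Item 0.4 -> new Bin 2
  Item 0.44 -> Bin 2 (now 0.84)
  Item 0.34 -> new Bin 3
Total bins used = 3

3


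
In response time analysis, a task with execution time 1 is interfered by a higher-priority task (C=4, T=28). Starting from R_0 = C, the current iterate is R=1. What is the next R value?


R_next = C + ceil(R_prev / T_hp) * C_hp
ceil(1 / 28) = ceil(0.0357) = 1
Interference = 1 * 4 = 4
R_next = 1 + 4 = 5

5


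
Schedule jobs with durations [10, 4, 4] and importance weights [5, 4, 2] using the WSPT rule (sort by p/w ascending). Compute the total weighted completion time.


Compute p/w ratios and sort ascending (WSPT): [(4, 4), (10, 5), (4, 2)]
Compute weighted completion times:
  Job (p=4,w=4): C=4, w*C=4*4=16
  Job (p=10,w=5): C=14, w*C=5*14=70
  Job (p=4,w=2): C=18, w*C=2*18=36
Total weighted completion time = 122

122


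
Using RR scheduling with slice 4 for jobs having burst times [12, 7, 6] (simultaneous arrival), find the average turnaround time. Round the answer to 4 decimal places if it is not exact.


Time quantum = 4
Execution trace:
  J1 runs 4 units, time = 4
  J2 runs 4 units, time = 8
  J3 runs 4 units, time = 12
  J1 runs 4 units, time = 16
  J2 runs 3 units, time = 19
  J3 runs 2 units, time = 21
  J1 runs 4 units, time = 25
Finish times: [25, 19, 21]
Average turnaround = 65/3 = 21.6667

21.6667


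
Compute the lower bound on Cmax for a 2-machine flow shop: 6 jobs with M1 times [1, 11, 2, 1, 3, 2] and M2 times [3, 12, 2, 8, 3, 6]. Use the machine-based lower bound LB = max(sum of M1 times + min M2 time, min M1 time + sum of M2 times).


LB1 = sum(M1 times) + min(M2 times) = 20 + 2 = 22
LB2 = min(M1 times) + sum(M2 times) = 1 + 34 = 35
Lower bound = max(LB1, LB2) = max(22, 35) = 35

35


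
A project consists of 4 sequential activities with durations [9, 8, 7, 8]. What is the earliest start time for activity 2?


Activity 2 starts after activities 1 through 1 complete.
Predecessor durations: [9]
ES = 9 = 9

9


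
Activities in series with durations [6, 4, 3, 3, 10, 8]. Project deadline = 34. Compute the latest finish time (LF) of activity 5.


LF(activity 5) = deadline - sum of successor durations
Successors: activities 6 through 6 with durations [8]
Sum of successor durations = 8
LF = 34 - 8 = 26

26


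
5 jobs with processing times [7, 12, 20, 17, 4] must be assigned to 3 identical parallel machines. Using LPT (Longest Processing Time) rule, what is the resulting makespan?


Sort jobs in decreasing order (LPT): [20, 17, 12, 7, 4]
Assign each job to the least loaded machine:
  Machine 1: jobs [20], load = 20
  Machine 2: jobs [17, 4], load = 21
  Machine 3: jobs [12, 7], load = 19
Makespan = max load = 21

21


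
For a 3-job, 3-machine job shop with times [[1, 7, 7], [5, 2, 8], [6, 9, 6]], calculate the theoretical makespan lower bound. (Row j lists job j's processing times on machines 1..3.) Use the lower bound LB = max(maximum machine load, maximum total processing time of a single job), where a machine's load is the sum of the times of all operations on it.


Machine loads:
  Machine 1: 1 + 5 + 6 = 12
  Machine 2: 7 + 2 + 9 = 18
  Machine 3: 7 + 8 + 6 = 21
Max machine load = 21
Job totals:
  Job 1: 15
  Job 2: 15
  Job 3: 21
Max job total = 21
Lower bound = max(21, 21) = 21

21


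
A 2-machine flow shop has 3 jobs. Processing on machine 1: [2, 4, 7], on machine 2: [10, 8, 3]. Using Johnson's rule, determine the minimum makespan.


Apply Johnson's rule:
  Group 1 (a <= b): [(1, 2, 10), (2, 4, 8)]
  Group 2 (a > b): [(3, 7, 3)]
Optimal job order: [1, 2, 3]
Schedule:
  Job 1: M1 done at 2, M2 done at 12
  Job 2: M1 done at 6, M2 done at 20
  Job 3: M1 done at 13, M2 done at 23
Makespan = 23

23


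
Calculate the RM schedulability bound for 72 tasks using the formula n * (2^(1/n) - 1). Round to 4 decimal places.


Compute 2^(1/72) = 1.0096735332
Subtract 1: 1.0096735332 - 1 = 0.0096735332
Multiply by n: 72 * 0.0096735332 = 0.6964943904
Round to 4 dp: 0.6965

0.6965


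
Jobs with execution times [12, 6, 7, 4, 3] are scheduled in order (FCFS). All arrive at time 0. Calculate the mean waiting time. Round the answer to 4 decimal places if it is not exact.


FCFS order (as given): [12, 6, 7, 4, 3]
Waiting times:
  Job 1: wait = 0
  Job 2: wait = 12
  Job 3: wait = 18
  Job 4: wait = 25
  Job 5: wait = 29
Sum of waiting times = 84
Average waiting time = 84/5 = 16.8

16.8


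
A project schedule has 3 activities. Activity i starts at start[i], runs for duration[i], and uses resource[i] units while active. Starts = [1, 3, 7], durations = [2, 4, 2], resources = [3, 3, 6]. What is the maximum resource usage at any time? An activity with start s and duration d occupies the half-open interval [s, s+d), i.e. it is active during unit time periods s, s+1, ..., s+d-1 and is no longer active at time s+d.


Each activity i is active on [start_i, start_i + duration_i).
Compute total resource usage per time slot:
  t=0: active resources = [], total = 0
  t=1: active resources = [3], total = 3
  t=2: active resources = [3], total = 3
  t=3: active resources = [3], total = 3
  t=4: active resources = [3], total = 3
  t=5: active resources = [3], total = 3
  t=6: active resources = [3], total = 3
  t=7: active resources = [6], total = 6
  t=8: active resources = [6], total = 6
Peak resource demand = 6

6


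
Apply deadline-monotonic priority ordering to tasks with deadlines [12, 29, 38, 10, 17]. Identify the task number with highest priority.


Sort tasks by relative deadline (ascending):
  Task 4: deadline = 10
  Task 1: deadline = 12
  Task 5: deadline = 17
  Task 2: deadline = 29
  Task 3: deadline = 38
Priority order (highest first): [4, 1, 5, 2, 3]
Highest priority task = 4

4


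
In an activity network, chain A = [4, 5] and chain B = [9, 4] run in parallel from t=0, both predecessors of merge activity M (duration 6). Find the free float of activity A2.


ES(A2) = sum of predecessors on chain A = 4
EF(A2) = ES + duration = 4 + 5 = 9
Successor of A2 is M. ES(M) = max(sum(A), sum(B)) = max(9, 13) = 13
Free float = ES(successor) - EF(current) = 13 - 9 = 4

4


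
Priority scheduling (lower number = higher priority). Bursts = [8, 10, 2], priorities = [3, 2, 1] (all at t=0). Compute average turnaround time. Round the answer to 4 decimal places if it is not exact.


Sort by priority (ascending = highest first):
Order: [(1, 2), (2, 10), (3, 8)]
Completion times:
  Priority 1, burst=2, C=2
  Priority 2, burst=10, C=12
  Priority 3, burst=8, C=20
Average turnaround = 34/3 = 11.3333

11.3333


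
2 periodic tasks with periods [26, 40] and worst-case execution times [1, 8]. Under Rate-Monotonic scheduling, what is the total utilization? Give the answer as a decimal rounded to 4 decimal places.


Compute individual utilizations (exact fractions):
  Task 1: C/T = 1/26 (approx. 0.0385)
  Task 2: C/T = 8/40 = 1/5 (approx. 0.2)
Total utilization U = 1/26 + 1/5 = 31/130
Rounded to 4 decimal places: U = 0.2385
RM (Liu & Layland) bound for 2 tasks = 0.828427; compare with U = 31/130 (approx. 0.238462)
U <= bound, so schedulable by RM sufficient condition.

0.2385


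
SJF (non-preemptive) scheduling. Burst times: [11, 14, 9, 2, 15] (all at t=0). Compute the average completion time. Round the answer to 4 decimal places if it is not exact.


SJF order (ascending): [2, 9, 11, 14, 15]
Completion times:
  Job 1: burst=2, C=2
  Job 2: burst=9, C=11
  Job 3: burst=11, C=22
  Job 4: burst=14, C=36
  Job 5: burst=15, C=51
Average completion = 122/5 = 24.4

24.4


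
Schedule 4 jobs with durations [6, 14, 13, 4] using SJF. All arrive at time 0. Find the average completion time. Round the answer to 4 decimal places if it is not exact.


SJF order (ascending): [4, 6, 13, 14]
Completion times:
  Job 1: burst=4, C=4
  Job 2: burst=6, C=10
  Job 3: burst=13, C=23
  Job 4: burst=14, C=37
Average completion = 74/4 = 18.5

18.5


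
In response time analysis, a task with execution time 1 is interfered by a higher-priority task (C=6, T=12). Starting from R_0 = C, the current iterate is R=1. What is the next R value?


R_next = C + ceil(R_prev / T_hp) * C_hp
ceil(1 / 12) = ceil(0.0833) = 1
Interference = 1 * 6 = 6
R_next = 1 + 6 = 7

7


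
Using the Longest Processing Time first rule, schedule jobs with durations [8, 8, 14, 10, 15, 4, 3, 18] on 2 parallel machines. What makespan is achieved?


Sort jobs in decreasing order (LPT): [18, 15, 14, 10, 8, 8, 4, 3]
Assign each job to the least loaded machine:
  Machine 1: jobs [18, 10, 8, 4], load = 40
  Machine 2: jobs [15, 14, 8, 3], load = 40
Makespan = max load = 40

40


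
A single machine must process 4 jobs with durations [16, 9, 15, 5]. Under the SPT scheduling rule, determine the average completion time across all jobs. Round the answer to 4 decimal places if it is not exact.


Sort jobs by processing time (SPT order): [5, 9, 15, 16]
Compute completion times sequentially:
  Job 1: processing = 5, completes at 5
  Job 2: processing = 9, completes at 14
  Job 3: processing = 15, completes at 29
  Job 4: processing = 16, completes at 45
Sum of completion times = 93
Average completion time = 93/4 = 23.25

23.25


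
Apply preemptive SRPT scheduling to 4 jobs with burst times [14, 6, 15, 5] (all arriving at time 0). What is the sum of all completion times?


Since all jobs arrive at t=0, SRPT equals SPT ordering.
SPT order: [5, 6, 14, 15]
Completion times:
  Job 1: p=5, C=5
  Job 2: p=6, C=11
  Job 3: p=14, C=25
  Job 4: p=15, C=40
Total completion time = 5 + 11 + 25 + 40 = 81

81


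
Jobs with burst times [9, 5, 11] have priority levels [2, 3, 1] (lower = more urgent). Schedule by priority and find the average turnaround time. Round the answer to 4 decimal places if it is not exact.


Sort by priority (ascending = highest first):
Order: [(1, 11), (2, 9), (3, 5)]
Completion times:
  Priority 1, burst=11, C=11
  Priority 2, burst=9, C=20
  Priority 3, burst=5, C=25
Average turnaround = 56/3 = 18.6667

18.6667


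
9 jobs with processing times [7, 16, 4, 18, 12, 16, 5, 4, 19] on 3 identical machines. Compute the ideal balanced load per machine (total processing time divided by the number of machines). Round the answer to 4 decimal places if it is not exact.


Total processing time = 7 + 16 + 4 + 18 + 12 + 16 + 5 + 4 + 19 = 101
Number of machines = 3
Ideal balanced load = 101 / 3 = 33.6667

33.6667


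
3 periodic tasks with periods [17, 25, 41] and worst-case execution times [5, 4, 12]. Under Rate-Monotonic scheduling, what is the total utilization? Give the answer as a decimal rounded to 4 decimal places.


Compute individual utilizations (exact fractions):
  Task 1: C/T = 5/17 (approx. 0.2941)
  Task 2: C/T = 4/25 (approx. 0.16)
  Task 3: C/T = 12/41 (approx. 0.2927)
Total utilization U = 5/17 + 4/25 + 12/41 = 13013/17425
Rounded to 4 decimal places: U = 0.7468
RM (Liu & Layland) bound for 3 tasks = 0.779763; compare with U = 13013/17425 (approx. 0.746801)
U <= bound, so schedulable by RM sufficient condition.

0.7468


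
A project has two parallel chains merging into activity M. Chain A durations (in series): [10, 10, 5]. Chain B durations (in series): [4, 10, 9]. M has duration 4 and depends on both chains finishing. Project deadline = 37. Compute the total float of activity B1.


Forward pass: ES(B1) = sum of predecessors on chain B = 0
EF = ES + duration = 0 + 4 = 4
Backward pass: LF(M) = deadline = 37; LS(M) = 37 - 4 = 33
LF(B1) = LS(M) - sum(successors on chain B) = 33 - 19 = 14
LS = LF - duration = 14 - 4 = 10
Total float = LS - ES = 10 - 0 = 10

10


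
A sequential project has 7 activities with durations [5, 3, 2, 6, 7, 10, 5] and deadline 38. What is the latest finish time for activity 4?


LF(activity 4) = deadline - sum of successor durations
Successors: activities 5 through 7 with durations [7, 10, 5]
Sum of successor durations = 22
LF = 38 - 22 = 16

16


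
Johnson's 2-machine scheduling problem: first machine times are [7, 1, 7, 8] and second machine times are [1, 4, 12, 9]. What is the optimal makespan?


Apply Johnson's rule:
  Group 1 (a <= b): [(2, 1, 4), (3, 7, 12), (4, 8, 9)]
  Group 2 (a > b): [(1, 7, 1)]
Optimal job order: [2, 3, 4, 1]
Schedule:
  Job 2: M1 done at 1, M2 done at 5
  Job 3: M1 done at 8, M2 done at 20
  Job 4: M1 done at 16, M2 done at 29
  Job 1: M1 done at 23, M2 done at 30
Makespan = 30

30


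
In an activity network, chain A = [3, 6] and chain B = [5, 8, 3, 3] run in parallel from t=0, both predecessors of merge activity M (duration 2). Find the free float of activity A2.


ES(A2) = sum of predecessors on chain A = 3
EF(A2) = ES + duration = 3 + 6 = 9
Successor of A2 is M. ES(M) = max(sum(A), sum(B)) = max(9, 19) = 19
Free float = ES(successor) - EF(current) = 19 - 9 = 10

10


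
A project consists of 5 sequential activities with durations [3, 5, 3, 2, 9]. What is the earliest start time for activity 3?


Activity 3 starts after activities 1 through 2 complete.
Predecessor durations: [3, 5]
ES = 3 + 5 = 8

8


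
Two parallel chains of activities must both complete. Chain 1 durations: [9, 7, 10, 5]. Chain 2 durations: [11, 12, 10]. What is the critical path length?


Path A total = 9 + 7 + 10 + 5 = 31
Path B total = 11 + 12 + 10 = 33
Critical path = longest path = max(31, 33) = 33

33


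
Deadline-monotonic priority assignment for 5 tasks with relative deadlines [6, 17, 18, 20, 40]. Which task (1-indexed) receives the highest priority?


Sort tasks by relative deadline (ascending):
  Task 1: deadline = 6
  Task 2: deadline = 17
  Task 3: deadline = 18
  Task 4: deadline = 20
  Task 5: deadline = 40
Priority order (highest first): [1, 2, 3, 4, 5]
Highest priority task = 1

1


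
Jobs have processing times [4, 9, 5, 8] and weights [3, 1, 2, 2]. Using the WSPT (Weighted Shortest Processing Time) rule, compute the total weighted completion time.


Compute p/w ratios and sort ascending (WSPT): [(4, 3), (5, 2), (8, 2), (9, 1)]
Compute weighted completion times:
  Job (p=4,w=3): C=4, w*C=3*4=12
  Job (p=5,w=2): C=9, w*C=2*9=18
  Job (p=8,w=2): C=17, w*C=2*17=34
  Job (p=9,w=1): C=26, w*C=1*26=26
Total weighted completion time = 90

90


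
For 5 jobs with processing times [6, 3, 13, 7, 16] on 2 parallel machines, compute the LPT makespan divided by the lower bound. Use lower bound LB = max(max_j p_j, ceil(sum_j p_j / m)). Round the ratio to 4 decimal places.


LPT order: [16, 13, 7, 6, 3]
Machine loads after assignment: [22, 23]
LPT makespan = 23
Lower bound = max(max_job, ceil(total/2)) = max(16, 23) = 23
Ratio = 23 / 23 = 1.0

1.0


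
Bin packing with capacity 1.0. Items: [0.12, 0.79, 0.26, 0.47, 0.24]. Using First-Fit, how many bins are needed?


Place items sequentially using First-Fit:
  Item 0.12 -> new Bin 1
  Item 0.79 -> Bin 1 (now 0.91)
  Item 0.26 -> new Bin 2
  Item 0.47 -> Bin 2 (now 0.73)
  Item 0.24 -> Bin 2 (now 0.97)
Total bins used = 2

2


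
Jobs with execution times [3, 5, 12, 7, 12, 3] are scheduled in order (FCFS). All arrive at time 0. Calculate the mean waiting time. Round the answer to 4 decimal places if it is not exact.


FCFS order (as given): [3, 5, 12, 7, 12, 3]
Waiting times:
  Job 1: wait = 0
  Job 2: wait = 3
  Job 3: wait = 8
  Job 4: wait = 20
  Job 5: wait = 27
  Job 6: wait = 39
Sum of waiting times = 97
Average waiting time = 97/6 = 16.1667

16.1667


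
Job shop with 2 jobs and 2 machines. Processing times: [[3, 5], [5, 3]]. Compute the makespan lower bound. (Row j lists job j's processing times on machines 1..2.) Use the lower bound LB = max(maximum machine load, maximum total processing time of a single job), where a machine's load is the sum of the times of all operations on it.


Machine loads:
  Machine 1: 3 + 5 = 8
  Machine 2: 5 + 3 = 8
Max machine load = 8
Job totals:
  Job 1: 8
  Job 2: 8
Max job total = 8
Lower bound = max(8, 8) = 8

8


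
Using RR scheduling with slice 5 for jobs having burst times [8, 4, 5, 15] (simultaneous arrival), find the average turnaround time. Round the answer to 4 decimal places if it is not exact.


Time quantum = 5
Execution trace:
  J1 runs 5 units, time = 5
  J2 runs 4 units, time = 9
  J3 runs 5 units, time = 14
  J4 runs 5 units, time = 19
  J1 runs 3 units, time = 22
  J4 runs 5 units, time = 27
  J4 runs 5 units, time = 32
Finish times: [22, 9, 14, 32]
Average turnaround = 77/4 = 19.25

19.25


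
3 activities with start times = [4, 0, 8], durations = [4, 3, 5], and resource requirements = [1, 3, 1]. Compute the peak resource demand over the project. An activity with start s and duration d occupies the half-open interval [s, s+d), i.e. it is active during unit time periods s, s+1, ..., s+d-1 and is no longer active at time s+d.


Each activity i is active on [start_i, start_i + duration_i).
Compute total resource usage per time slot:
  t=0: active resources = [3], total = 3
  t=1: active resources = [3], total = 3
  t=2: active resources = [3], total = 3
  t=3: active resources = [], total = 0
  t=4: active resources = [1], total = 1
  t=5: active resources = [1], total = 1
  t=6: active resources = [1], total = 1
  t=7: active resources = [1], total = 1
  t=8: active resources = [1], total = 1
  t=9: active resources = [1], total = 1
  t=10: active resources = [1], total = 1
  t=11: active resources = [1], total = 1
  t=12: active resources = [1], total = 1
Peak resource demand = 3

3


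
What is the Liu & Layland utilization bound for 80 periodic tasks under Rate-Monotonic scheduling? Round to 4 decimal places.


Compute 2^(1/80) = 1.0087019838
Subtract 1: 1.0087019838 - 1 = 0.0087019838
Multiply by n: 80 * 0.0087019838 = 0.6961587040
Round to 4 dp: 0.6962

0.6962


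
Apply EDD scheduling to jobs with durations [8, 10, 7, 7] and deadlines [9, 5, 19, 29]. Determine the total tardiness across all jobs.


Sort by due date (EDD order): [(10, 5), (8, 9), (7, 19), (7, 29)]
Compute completion times and tardiness:
  Job 1: p=10, d=5, C=10, tardiness=max(0,10-5)=5
  Job 2: p=8, d=9, C=18, tardiness=max(0,18-9)=9
  Job 3: p=7, d=19, C=25, tardiness=max(0,25-19)=6
  Job 4: p=7, d=29, C=32, tardiness=max(0,32-29)=3
Total tardiness = 23

23


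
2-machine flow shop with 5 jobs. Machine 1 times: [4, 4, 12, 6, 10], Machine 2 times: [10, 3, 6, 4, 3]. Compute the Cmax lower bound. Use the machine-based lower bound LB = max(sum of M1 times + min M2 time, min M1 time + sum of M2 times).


LB1 = sum(M1 times) + min(M2 times) = 36 + 3 = 39
LB2 = min(M1 times) + sum(M2 times) = 4 + 26 = 30
Lower bound = max(LB1, LB2) = max(39, 30) = 39

39


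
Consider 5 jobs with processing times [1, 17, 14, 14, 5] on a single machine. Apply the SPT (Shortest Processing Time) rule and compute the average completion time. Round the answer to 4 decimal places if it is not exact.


Sort jobs by processing time (SPT order): [1, 5, 14, 14, 17]
Compute completion times sequentially:
  Job 1: processing = 1, completes at 1
  Job 2: processing = 5, completes at 6
  Job 3: processing = 14, completes at 20
  Job 4: processing = 14, completes at 34
  Job 5: processing = 17, completes at 51
Sum of completion times = 112
Average completion time = 112/5 = 22.4

22.4


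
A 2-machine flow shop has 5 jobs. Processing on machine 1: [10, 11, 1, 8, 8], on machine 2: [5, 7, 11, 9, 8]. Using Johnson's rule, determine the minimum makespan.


Apply Johnson's rule:
  Group 1 (a <= b): [(3, 1, 11), (4, 8, 9), (5, 8, 8)]
  Group 2 (a > b): [(2, 11, 7), (1, 10, 5)]
Optimal job order: [3, 4, 5, 2, 1]
Schedule:
  Job 3: M1 done at 1, M2 done at 12
  Job 4: M1 done at 9, M2 done at 21
  Job 5: M1 done at 17, M2 done at 29
  Job 2: M1 done at 28, M2 done at 36
  Job 1: M1 done at 38, M2 done at 43
Makespan = 43

43


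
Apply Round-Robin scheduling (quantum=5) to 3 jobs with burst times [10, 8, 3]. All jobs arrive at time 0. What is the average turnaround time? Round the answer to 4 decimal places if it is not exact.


Time quantum = 5
Execution trace:
  J1 runs 5 units, time = 5
  J2 runs 5 units, time = 10
  J3 runs 3 units, time = 13
  J1 runs 5 units, time = 18
  J2 runs 3 units, time = 21
Finish times: [18, 21, 13]
Average turnaround = 52/3 = 17.3333

17.3333


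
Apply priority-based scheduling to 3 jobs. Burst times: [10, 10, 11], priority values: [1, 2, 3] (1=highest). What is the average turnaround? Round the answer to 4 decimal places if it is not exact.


Sort by priority (ascending = highest first):
Order: [(1, 10), (2, 10), (3, 11)]
Completion times:
  Priority 1, burst=10, C=10
  Priority 2, burst=10, C=20
  Priority 3, burst=11, C=31
Average turnaround = 61/3 = 20.3333

20.3333


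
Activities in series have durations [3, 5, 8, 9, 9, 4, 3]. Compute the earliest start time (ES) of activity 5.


Activity 5 starts after activities 1 through 4 complete.
Predecessor durations: [3, 5, 8, 9]
ES = 3 + 5 + 8 + 9 = 25

25


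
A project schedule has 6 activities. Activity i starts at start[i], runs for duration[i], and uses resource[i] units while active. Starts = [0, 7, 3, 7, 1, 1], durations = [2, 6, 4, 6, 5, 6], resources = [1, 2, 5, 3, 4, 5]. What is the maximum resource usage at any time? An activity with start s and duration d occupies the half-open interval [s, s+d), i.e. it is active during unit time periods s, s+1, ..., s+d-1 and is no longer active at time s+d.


Each activity i is active on [start_i, start_i + duration_i).
Compute total resource usage per time slot:
  t=0: active resources = [1], total = 1
  t=1: active resources = [1, 4, 5], total = 10
  t=2: active resources = [4, 5], total = 9
  t=3: active resources = [5, 4, 5], total = 14
  t=4: active resources = [5, 4, 5], total = 14
  t=5: active resources = [5, 4, 5], total = 14
  t=6: active resources = [5, 5], total = 10
  t=7: active resources = [2, 3], total = 5
  t=8: active resources = [2, 3], total = 5
  t=9: active resources = [2, 3], total = 5
  t=10: active resources = [2, 3], total = 5
  t=11: active resources = [2, 3], total = 5
  t=12: active resources = [2, 3], total = 5
Peak resource demand = 14

14


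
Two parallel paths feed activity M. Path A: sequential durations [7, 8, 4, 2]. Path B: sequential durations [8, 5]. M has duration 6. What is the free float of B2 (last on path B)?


ES(B2) = sum of predecessors on chain B = 8
EF(B2) = ES + duration = 8 + 5 = 13
Successor of B2 is M. ES(M) = max(sum(A), sum(B)) = max(21, 13) = 21
Free float = ES(successor) - EF(current) = 21 - 13 = 8

8


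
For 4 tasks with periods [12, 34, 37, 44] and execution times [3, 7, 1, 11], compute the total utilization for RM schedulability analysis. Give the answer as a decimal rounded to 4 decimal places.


Compute individual utilizations (exact fractions):
  Task 1: C/T = 3/12 = 1/4 (approx. 0.25)
  Task 2: C/T = 7/34 (approx. 0.2059)
  Task 3: C/T = 1/37 (approx. 0.027)
  Task 4: C/T = 11/44 = 1/4 (approx. 0.25)
Total utilization U = 1/4 + 7/34 + 1/37 + 1/4 = 461/629
Rounded to 4 decimal places: U = 0.7329
RM (Liu & Layland) bound for 4 tasks = 0.756828; compare with U = 461/629 (approx. 0.732909)
U <= bound, so schedulable by RM sufficient condition.

0.7329


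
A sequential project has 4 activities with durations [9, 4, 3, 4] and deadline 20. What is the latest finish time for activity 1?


LF(activity 1) = deadline - sum of successor durations
Successors: activities 2 through 4 with durations [4, 3, 4]
Sum of successor durations = 11
LF = 20 - 11 = 9

9
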